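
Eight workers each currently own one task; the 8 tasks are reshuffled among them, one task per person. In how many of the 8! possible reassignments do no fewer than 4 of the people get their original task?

771

# with exactly i fixed is C(8,i)·!(8-i); sum over i=4..8:
  i=4: C(8,4)·!4 = 70·9 = 630
  i=5: C(8,5)·!3 = 56·2 = 112
  i=6: C(8,6)·!2 = 28·1 = 28
  i=7: C(8,7)·!1 = 8·0 = 0
  i=8: C(8,8)·!0 = 1·1 = 1
Total = 771.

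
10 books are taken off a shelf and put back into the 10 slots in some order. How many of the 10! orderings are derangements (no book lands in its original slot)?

!10 = 10! · Σ_{k=0}^{10} (-1)^k/k!
= 10! - 10!/1! + 10!/2! - 10!/3! + 10!/4! - 10!/5! + 10!/6! - 10!/7! + 10!/8! - 10!/9! + 10!/10!
= 3628800 - 3628800 + 1814400 - 604800 + 151200 - 30240 + 5040 - 720 + 90 - 10 + 1
= 1334961

1334961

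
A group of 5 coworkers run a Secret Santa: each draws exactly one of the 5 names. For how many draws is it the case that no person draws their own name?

44

!5 = 5! · Σ_{k=0}^{5} (-1)^k/k!
= 5! - 5!/1! + 5!/2! - 5!/3! + 5!/4! - 5!/5!
= 120 - 120 + 60 - 20 + 5 - 1
= 44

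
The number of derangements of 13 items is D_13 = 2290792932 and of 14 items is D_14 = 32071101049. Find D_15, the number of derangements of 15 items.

481066515734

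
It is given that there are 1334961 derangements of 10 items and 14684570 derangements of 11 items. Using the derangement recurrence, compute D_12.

D_12 = (12-1)·(D_11 + D_10) = 11·(14684570 + 1334961) = 11·16019531 = 176214841.

176214841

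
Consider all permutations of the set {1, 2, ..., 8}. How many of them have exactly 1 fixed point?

Pick the single fixed position: C(8,1) = 8 ways.
The other 7 form a derangement: !7 = 1854.
Total: 8 × 1854 = 14832.

14832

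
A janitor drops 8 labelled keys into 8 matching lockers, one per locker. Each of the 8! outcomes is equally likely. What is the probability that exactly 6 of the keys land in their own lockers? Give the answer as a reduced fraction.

1/1440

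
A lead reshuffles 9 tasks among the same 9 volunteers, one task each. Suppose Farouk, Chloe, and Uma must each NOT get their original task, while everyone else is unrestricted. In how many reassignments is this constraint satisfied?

Inclusion-exclusion on the 3 forbidden self-matches:
Σ_{j=0}^{3} (-1)^j C(3,j)(9-j)!
= C(3,0)·9! - C(3,1)·8! + C(3,2)·7! - C(3,3)·6!
= 362880 - 120960 + 15120 - 720
= 256320

256320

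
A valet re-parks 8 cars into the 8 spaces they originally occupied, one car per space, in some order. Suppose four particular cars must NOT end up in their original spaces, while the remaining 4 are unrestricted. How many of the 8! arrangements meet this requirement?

Let A_j be the event that the j-th constrained one is fixed. By inclusion-exclusion over the 4 events:
Σ_{j=0}^{4} (-1)^j C(4,j)(8-j)!
= C(4,0)·8! - C(4,1)·7! + C(4,2)·6! - C(4,3)·5! + C(4,4)·4!
= 40320 - 20160 + 4320 - 480 + 24
= 24024

24024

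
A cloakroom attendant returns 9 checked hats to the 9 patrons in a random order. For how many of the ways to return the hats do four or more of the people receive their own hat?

# with exactly i fixed is C(9,i)·!(9-i); sum over i=4..9:
  i=4: C(9,4)·!5 = 126·44 = 5544
  i=5: C(9,5)·!4 = 126·9 = 1134
  i=6: C(9,6)·!3 = 84·2 = 168
  i=7: C(9,7)·!2 = 36·1 = 36
  i=8: C(9,8)·!1 = 9·0 = 0
  i=9: C(9,9)·!0 = 1·1 = 1
Total = 6883.

6883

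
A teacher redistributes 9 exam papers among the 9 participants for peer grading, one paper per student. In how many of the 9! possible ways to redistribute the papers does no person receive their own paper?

Recurrence: !9 = 9·!8 + (-1)^9.
!9 = 9·14833 - 1 = 133496

133496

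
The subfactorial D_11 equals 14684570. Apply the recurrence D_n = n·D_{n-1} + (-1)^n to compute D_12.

D_12 = 12·14684570 + 1 = 176214841.

176214841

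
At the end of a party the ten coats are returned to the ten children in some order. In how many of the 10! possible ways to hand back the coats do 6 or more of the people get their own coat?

2176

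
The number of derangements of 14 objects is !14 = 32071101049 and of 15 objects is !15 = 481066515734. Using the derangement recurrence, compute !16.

7697064251745

!16 = (16-1)·(!15 + !14) = 15·(481066515734 + 32071101049) = 15·513137616783 = 7697064251745.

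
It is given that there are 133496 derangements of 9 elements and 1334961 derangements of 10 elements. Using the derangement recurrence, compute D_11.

14684570

D_11 = (11-1)·(D_10 + D_9) = 10·(1334961 + 133496) = 10·1468457 = 14684570.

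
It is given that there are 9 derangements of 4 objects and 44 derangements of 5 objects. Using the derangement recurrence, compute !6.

265

!6 = (6-1)·(!5 + !4) = 5·(44 + 9) = 5·53 = 265.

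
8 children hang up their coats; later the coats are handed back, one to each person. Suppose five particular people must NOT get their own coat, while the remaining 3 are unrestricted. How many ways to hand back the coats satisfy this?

21234

Let A_j be the event that the j-th constrained one is fixed. By inclusion-exclusion over the 5 events:
Σ_{j=0}^{5} (-1)^j C(5,j)(8-j)!
= C(5,0)·8! - C(5,1)·7! + C(5,2)·6! - C(5,3)·5! + C(5,4)·4! - C(5,5)·3!
= 40320 - 25200 + 7200 - 1200 + 120 - 6
= 21234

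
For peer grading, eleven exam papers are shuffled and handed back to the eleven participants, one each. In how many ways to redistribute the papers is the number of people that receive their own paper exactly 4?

Choose which 4 of the 11 are fixed: C(11,4) = 330.
The other 7 form a derangement: !7 = 1854.
Total: 330 × 1854 = 611820.

611820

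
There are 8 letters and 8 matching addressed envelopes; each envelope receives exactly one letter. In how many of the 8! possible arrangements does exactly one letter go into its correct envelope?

Choose which one of the 8 is fixed: C(8,1) = 8.
The remaining 7 must be deranged: !7 = 1854.
Total: 8 × 1854 = 14832.

14832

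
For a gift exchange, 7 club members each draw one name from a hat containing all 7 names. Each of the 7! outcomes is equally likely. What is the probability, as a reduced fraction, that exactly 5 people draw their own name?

Favorable outcomes: C(7,5)·!2 = 21·1 = 21.
Total outcomes: 7! = 5040.
Probability = 21/5040 = 1/240.

1/240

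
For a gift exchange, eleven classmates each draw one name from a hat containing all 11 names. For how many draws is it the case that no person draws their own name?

14684570

!11 is the nearest integer to 11!/e.
11! = 39916800, and 39916800/e ≈ 14684570.08, so !11 = 14684570.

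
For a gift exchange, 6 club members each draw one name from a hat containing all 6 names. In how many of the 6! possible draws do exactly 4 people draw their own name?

Pick the 4 fixed positions: C(6,4) = 15 ways.
The remaining 2 must be deranged: !2 = 1.
Total: 15 × 1 = 15.

15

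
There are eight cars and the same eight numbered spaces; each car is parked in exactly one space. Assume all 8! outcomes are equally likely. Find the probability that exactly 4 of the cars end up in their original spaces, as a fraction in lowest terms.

Favorable outcomes: C(8,4)·!4 = 70·9 = 630.
Total outcomes: 8! = 40320.
Probability = 630/40320 = 1/64.

1/64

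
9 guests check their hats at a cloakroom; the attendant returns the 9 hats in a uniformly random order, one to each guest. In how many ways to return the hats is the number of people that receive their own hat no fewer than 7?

37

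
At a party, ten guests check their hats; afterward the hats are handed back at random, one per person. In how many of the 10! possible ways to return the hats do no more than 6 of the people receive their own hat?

3628514

# with exactly i fixed is C(10,i)·!(10-i); sum over i=0..6:
  i=0: C(10,0)·!10 = 1·1334961 = 1334961
  i=1: C(10,1)·!9 = 10·133496 = 1334960
  i=2: C(10,2)·!8 = 45·14833 = 667485
  i=3: C(10,3)·!7 = 120·1854 = 222480
  i=4: C(10,4)·!6 = 210·265 = 55650
  i=5: C(10,5)·!5 = 252·44 = 11088
  i=6: C(10,6)·!4 = 210·9 = 1890
Total = 3628514.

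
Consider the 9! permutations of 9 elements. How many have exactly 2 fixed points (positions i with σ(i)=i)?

66744

Pick the 2 fixed positions: C(9,2) = 36 ways.
The remaining 7 must be deranged: !7 = 1854.
Total: 36 × 1854 = 66744.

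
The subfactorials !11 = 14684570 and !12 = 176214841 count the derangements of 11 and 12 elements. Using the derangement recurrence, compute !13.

2290792932

!13 = (13-1)·(!12 + !11) = 12·(176214841 + 14684570) = 12·190899411 = 2290792932.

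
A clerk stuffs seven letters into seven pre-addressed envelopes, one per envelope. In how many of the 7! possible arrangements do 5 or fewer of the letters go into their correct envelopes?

5039

Sum C(7,i)·!(7-i) for i = 0..5:
  i=0: C(7,0)·!7 = 1·1854 = 1854
  i=1: C(7,1)·!6 = 7·265 = 1855
  i=2: C(7,2)·!5 = 21·44 = 924
  i=3: C(7,3)·!4 = 35·9 = 315
  i=4: C(7,4)·!3 = 35·2 = 70
  i=5: C(7,5)·!2 = 21·1 = 21
Total = 5039.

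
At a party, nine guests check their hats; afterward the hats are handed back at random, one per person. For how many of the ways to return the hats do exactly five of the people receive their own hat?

1134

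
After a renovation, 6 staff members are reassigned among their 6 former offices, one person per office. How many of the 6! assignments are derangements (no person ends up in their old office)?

265

!6 = 6! · Σ_{k=0}^{6} (-1)^k/k!
= 6! - 6!/1! + 6!/2! - 6!/3! + 6!/4! - 6!/5! + 6!/6!
= 720 - 720 + 360 - 120 + 30 - 6 + 1
= 265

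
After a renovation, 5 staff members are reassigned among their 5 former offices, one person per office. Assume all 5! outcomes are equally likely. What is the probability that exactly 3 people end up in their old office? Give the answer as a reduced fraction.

1/12

Favorable outcomes: C(5,3)·!2 = 10·1 = 10.
Total outcomes: 5! = 120.
Probability = 10/120 = 1/12.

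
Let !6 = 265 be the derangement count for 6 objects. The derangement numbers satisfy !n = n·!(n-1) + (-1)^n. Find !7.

1854

!7 = 7·265 - 1 = 1854.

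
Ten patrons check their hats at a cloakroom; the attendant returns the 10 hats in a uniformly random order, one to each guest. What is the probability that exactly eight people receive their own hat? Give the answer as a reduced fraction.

Favorable outcomes: C(10,8)·!2 = 45·1 = 45.
Total outcomes: 10! = 3628800.
Probability = 45/3628800 = 1/80640.

1/80640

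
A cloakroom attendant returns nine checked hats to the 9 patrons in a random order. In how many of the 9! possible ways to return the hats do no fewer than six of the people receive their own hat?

205

# with exactly i fixed is C(9,i)·!(9-i); sum over i=6..9:
  i=6: C(9,6)·!3 = 84·2 = 168
  i=7: C(9,7)·!2 = 36·1 = 36
  i=8: C(9,8)·!1 = 9·0 = 0
  i=9: C(9,9)·!0 = 1·1 = 1
Total = 205.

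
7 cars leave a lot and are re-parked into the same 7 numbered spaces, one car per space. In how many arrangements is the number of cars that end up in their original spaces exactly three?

Choose which 3 of the 7 are fixed: C(7,3) = 35.
The other 4 form a derangement: !4 = 9.
Total: 35 × 9 = 315.

315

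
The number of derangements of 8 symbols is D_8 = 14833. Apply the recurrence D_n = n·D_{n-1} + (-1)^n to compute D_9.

133496

D_9 = 9·14833 - 1 = 133496.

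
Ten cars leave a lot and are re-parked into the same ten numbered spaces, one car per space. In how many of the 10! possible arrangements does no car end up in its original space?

1334961

Use !n = n·!(n-1) + (-1)^n.
!10 = 10·133496 + 1 = 1334961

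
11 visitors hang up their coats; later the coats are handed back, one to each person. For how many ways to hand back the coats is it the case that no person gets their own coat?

14684570

Use !n = (n-1)(!(n-1) + !(n-2)).
!11 = 10·(1334961 + 133496) = 10·1468457 = 14684570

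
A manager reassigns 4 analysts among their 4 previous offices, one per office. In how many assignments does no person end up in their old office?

!4 is the nearest integer to 4!/e.
4! = 24, and 24/e ≈ 8.83, so !4 = 9.

9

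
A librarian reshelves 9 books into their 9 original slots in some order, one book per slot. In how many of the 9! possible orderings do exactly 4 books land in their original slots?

5544

Choose which 4 of the 9 are fixed: C(9,4) = 126.
The remaining 5 must be deranged: !5 = 44.
Total: 126 × 44 = 5544.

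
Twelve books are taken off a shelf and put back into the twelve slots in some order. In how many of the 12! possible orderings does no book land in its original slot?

By inclusion-exclusion, !12 = Σ (-1)^k · 12!/k! for k=0..12
= 12! - 12!/1! + 12!/2! - 12!/3! + 12!/4! - 12!/5! + 12!/6! - 12!/7! + 12!/8! - 12!/9! + 12!/10! - 12!/11! + 12!/12!
= 479001600 - 479001600 + 239500800 - 79833600 + 19958400 - 3991680 + 665280 - 95040 + 11880 - 1320 + 132 - 12 + 1
= 176214841

176214841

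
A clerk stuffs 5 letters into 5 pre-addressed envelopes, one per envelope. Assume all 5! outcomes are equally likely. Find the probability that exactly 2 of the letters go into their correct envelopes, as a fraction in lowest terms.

Favorable outcomes: C(5,2)·!3 = 10·2 = 20.
Total outcomes: 5! = 120.
Probability = 20/120 = 1/6.

1/6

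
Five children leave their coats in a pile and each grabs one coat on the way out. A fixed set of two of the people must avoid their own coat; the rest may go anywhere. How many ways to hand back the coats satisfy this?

Let A_j be the event that the j-th constrained one is fixed. By inclusion-exclusion over the 2 events:
Σ_{j=0}^{2} (-1)^j C(2,j)(5-j)!
= C(2,0)·5! - C(2,1)·4! + C(2,2)·3!
= 120 - 48 + 6
= 78

78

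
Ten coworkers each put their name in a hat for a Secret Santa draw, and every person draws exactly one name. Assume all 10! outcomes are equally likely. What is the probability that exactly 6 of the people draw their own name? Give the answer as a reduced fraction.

1/1920

Favorable outcomes: C(10,6)·!4 = 210·9 = 1890.
Total outcomes: 10! = 3628800.
Probability = 1890/3628800 = 1/1920.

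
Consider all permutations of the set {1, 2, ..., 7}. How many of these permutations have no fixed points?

!7 is the nearest integer to 7!/e.
7! = 5040, and 5040/e ≈ 1854.11, so !7 = 1854.

1854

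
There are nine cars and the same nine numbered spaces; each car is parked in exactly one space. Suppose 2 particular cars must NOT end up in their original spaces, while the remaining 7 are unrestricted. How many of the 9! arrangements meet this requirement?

287280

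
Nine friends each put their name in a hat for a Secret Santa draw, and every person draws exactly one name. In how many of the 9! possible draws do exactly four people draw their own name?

5544

Pick the 4 fixed positions: C(9,4) = 126 ways.
The other 5 form a derangement: !5 = 44.
Total: 126 × 44 = 5544.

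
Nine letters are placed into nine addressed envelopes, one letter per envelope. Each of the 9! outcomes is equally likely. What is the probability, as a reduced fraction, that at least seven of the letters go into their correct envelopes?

Favorable outcomes: Σ_{i≥7} C(9,i)·!(9-i) = 36·1 + 9·0 + 1·1 = 37.
Total outcomes: 9! = 362880.
Probability = 37/362880 = 37/362880.

37/362880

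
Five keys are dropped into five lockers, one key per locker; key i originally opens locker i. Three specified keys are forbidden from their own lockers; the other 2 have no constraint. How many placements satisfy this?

Inclusion-exclusion on the 3 forbidden self-matches:
Σ_{j=0}^{3} (-1)^j C(3,j)(5-j)!
= C(3,0)·5! - C(3,1)·4! + C(3,2)·3! - C(3,3)·2!
= 120 - 72 + 18 - 2
= 64

64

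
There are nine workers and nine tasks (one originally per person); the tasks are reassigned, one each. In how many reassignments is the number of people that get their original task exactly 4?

Pick the 4 fixed positions: C(9,4) = 126 ways.
The other 5 form a derangement: !5 = 44.
Total: 126 × 44 = 5544.

5544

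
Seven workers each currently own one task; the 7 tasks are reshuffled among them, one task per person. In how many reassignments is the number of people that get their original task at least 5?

22

# with exactly i fixed is C(7,i)·!(7-i); sum over i=5..7:
  i=5: C(7,5)·!2 = 21·1 = 21
  i=6: C(7,6)·!1 = 7·0 = 0
  i=7: C(7,7)·!0 = 1·1 = 1
Total = 22.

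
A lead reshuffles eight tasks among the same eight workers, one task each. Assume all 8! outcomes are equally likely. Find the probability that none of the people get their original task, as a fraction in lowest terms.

Favorable outcomes: !8 = 14833.
Total outcomes: 8! = 40320.
Probability = 14833/40320 = 2119/5760.

2119/5760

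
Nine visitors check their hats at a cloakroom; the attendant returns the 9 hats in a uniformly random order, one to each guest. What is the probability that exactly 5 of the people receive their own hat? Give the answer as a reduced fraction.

1/320

Favorable outcomes: C(9,5)·!4 = 126·9 = 1134.
Total outcomes: 9! = 362880.
Probability = 1134/362880 = 1/320.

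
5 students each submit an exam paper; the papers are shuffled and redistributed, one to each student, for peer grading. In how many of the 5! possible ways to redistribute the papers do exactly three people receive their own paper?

10

Choose which 3 of the 5 are fixed: C(5,3) = 10.
The remaining 2 must be deranged: !2 = 1.
Total: 10 × 1 = 10.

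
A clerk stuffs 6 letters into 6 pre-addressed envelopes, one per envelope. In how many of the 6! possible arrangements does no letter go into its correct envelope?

265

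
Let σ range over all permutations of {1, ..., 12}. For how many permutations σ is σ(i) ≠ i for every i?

By inclusion-exclusion, !12 = Σ (-1)^k · 12!/k! for k=0..12
= 12! - 12!/1! + 12!/2! - 12!/3! + 12!/4! - 12!/5! + 12!/6! - 12!/7! + 12!/8! - 12!/9! + 12!/10! - 12!/11! + 12!/12!
= 479001600 - 479001600 + 239500800 - 79833600 + 19958400 - 3991680 + 665280 - 95040 + 11880 - 1320 + 132 - 12 + 1
= 176214841

176214841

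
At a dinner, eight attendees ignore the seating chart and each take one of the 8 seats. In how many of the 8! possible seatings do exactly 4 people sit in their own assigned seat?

630

Choose which 4 of the 8 are fixed: C(8,4) = 70.
The other 4 form a derangement: !4 = 9.
Total: 70 × 9 = 630.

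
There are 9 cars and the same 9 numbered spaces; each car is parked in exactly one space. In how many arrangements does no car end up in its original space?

The number of derangements of 9 is !9 = Σ_{k=0}^{9} (-1)^k·9!/k!
= 9! - 9!/1! + 9!/2! - 9!/3! + 9!/4! - 9!/5! + 9!/6! - 9!/7! + 9!/8! - 9!/9!
= 362880 - 362880 + 181440 - 60480 + 15120 - 3024 + 504 - 72 + 9 - 1
= 133496

133496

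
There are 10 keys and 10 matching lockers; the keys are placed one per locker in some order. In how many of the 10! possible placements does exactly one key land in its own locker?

1334960

Pick the single fixed position: C(10,1) = 10 ways.
The other 9 form a derangement: !9 = 133496.
Total: 10 × 133496 = 1334960.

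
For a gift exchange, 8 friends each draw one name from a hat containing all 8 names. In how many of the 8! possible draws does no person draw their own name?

14833

!8 is the nearest integer to 8!/e.
8! = 40320, and 40320/e ≈ 14832.90, so !8 = 14833.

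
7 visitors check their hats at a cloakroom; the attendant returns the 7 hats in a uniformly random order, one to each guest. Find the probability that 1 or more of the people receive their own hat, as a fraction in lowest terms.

Favorable outcomes: Σ_{i≥1} C(7,i)·!(7-i) = 7·265 + 21·44 + 35·9 + 35·2 + 21·1 + 7·0 + 1·1 = 3186.
Total outcomes: 7! = 5040.
Probability = 3186/5040 = 177/280.

177/280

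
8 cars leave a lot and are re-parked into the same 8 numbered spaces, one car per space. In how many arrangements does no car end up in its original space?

The subfactorial !8 = [8!/e] (nearest integer).
8! = 40320, and 40320/e ≈ 14832.90, so !8 = 14833.

14833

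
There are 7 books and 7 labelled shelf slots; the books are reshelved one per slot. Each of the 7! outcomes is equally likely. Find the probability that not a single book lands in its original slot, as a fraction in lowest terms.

103/280

Favorable outcomes: !7 = 1854.
Total outcomes: 7! = 5040.
Probability = 1854/5040 = 103/280.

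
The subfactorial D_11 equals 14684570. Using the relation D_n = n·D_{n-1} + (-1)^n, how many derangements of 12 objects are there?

176214841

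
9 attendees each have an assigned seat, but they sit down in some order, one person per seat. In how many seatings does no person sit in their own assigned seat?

Use !n = (n-1)(!(n-1) + !(n-2)).
!9 = 8·(14833 + 1854) = 8·16687 = 133496

133496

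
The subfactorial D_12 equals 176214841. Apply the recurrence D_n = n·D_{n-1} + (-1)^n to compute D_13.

2290792932

D_13 = 13·176214841 - 1 = 2290792932.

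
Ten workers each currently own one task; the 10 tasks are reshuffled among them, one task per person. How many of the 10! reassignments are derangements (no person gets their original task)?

The subfactorial !10 = [10!/e] (nearest integer).
10! = 3628800, and 3628800/e ≈ 1334960.92, so !10 = 1334961.

1334961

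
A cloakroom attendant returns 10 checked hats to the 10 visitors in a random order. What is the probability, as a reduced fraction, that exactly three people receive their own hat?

103/1680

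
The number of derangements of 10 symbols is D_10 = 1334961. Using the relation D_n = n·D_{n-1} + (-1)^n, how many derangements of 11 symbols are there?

D_11 = 11·1334961 - 1 = 14684570.

14684570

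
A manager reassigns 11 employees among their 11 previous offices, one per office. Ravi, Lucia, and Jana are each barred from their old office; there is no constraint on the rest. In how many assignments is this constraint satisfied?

Let A_j be the event that the j-th constrained one is fixed. By inclusion-exclusion over the 3 events:
Σ_{j=0}^{3} (-1)^j C(3,j)(11-j)!
= C(3,0)·11! - C(3,1)·10! + C(3,2)·9! - C(3,3)·8!
= 39916800 - 10886400 + 1088640 - 40320
= 30078720

30078720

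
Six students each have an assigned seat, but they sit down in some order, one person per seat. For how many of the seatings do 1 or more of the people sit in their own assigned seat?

455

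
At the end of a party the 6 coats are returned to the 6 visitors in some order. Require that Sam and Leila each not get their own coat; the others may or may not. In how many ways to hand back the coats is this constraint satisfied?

504

Inclusion-exclusion on the 2 forbidden self-matches:
Σ_{j=0}^{2} (-1)^j C(2,j)(6-j)!
= C(2,0)·6! - C(2,1)·5! + C(2,2)·4!
= 720 - 240 + 24
= 504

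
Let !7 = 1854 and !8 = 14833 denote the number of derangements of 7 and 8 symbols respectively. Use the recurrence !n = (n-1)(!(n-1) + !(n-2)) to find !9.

!9 = (9-1)·(!8 + !7) = 8·(14833 + 1854) = 8·16687 = 133496.

133496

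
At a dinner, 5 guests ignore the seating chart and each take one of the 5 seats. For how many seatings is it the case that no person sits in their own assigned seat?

Use !n = n·!(n-1) + (-1)^n.
!5 = 5·9 - 1 = 44

44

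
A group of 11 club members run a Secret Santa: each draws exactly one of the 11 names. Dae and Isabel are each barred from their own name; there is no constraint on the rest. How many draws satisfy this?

33022080

Let A_j be the event that the j-th constrained one is fixed. By inclusion-exclusion over the 2 events:
Σ_{j=0}^{2} (-1)^j C(2,j)(11-j)!
= C(2,0)·11! - C(2,1)·10! + C(2,2)·9!
= 39916800 - 7257600 + 362880
= 33022080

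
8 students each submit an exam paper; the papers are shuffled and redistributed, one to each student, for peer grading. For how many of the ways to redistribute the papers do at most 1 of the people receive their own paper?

Sum C(8,i)·!(8-i) for i = 0..1:
  i=0: C(8,0)·!8 = 1·14833 = 14833
  i=1: C(8,1)·!7 = 8·1854 = 14832
Total = 29665.

29665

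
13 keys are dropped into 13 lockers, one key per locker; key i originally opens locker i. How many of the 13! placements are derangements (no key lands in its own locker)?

2290792932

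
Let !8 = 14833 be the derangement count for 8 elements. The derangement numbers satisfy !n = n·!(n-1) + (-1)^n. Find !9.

!9 = 9·14833 - 1 = 133496.

133496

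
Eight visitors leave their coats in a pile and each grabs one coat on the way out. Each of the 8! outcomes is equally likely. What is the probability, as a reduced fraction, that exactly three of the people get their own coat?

11/180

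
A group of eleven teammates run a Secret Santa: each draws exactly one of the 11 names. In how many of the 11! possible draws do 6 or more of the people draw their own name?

Sum C(11,i)·!(11-i) for i = 6..11:
  i=6: C(11,6)·!5 = 462·44 = 20328
  i=7: C(11,7)·!4 = 330·9 = 2970
  i=8: C(11,8)·!3 = 165·2 = 330
  i=9: C(11,9)·!2 = 55·1 = 55
  i=10: C(11,10)·!1 = 11·0 = 0
  i=11: C(11,11)·!0 = 1·1 = 1
Total = 23684.

23684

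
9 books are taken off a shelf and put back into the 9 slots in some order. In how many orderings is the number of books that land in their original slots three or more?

# with exactly i fixed is C(9,i)·!(9-i); sum over i=3..9:
  i=3: C(9,3)·!6 = 84·265 = 22260
  i=4: C(9,4)·!5 = 126·44 = 5544
  i=5: C(9,5)·!4 = 126·9 = 1134
  i=6: C(9,6)·!3 = 84·2 = 168
  i=7: C(9,7)·!2 = 36·1 = 36
  i=8: C(9,8)·!1 = 9·0 = 0
  i=9: C(9,9)·!0 = 1·1 = 1
Total = 29143.

29143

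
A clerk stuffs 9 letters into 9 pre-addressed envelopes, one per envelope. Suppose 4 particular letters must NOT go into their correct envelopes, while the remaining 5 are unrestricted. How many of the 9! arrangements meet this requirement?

Inclusion-exclusion on the 4 forbidden self-matches:
Σ_{j=0}^{4} (-1)^j C(4,j)(9-j)!
= C(4,0)·9! - C(4,1)·8! + C(4,2)·7! - C(4,3)·6! + C(4,4)·5!
= 362880 - 161280 + 30240 - 2880 + 120
= 229080

229080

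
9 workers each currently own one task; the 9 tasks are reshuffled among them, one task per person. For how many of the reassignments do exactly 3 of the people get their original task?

22260

Pick the 3 fixed positions: C(9,3) = 84 ways.
The other 6 form a derangement: !6 = 265.
Total: 84 × 265 = 22260.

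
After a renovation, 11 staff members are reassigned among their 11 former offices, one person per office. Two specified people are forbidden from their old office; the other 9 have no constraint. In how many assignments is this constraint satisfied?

Let A_j be the event that the j-th constrained one is fixed. By inclusion-exclusion over the 2 events:
Σ_{j=0}^{2} (-1)^j C(2,j)(11-j)!
= C(2,0)·11! - C(2,1)·10! + C(2,2)·9!
= 39916800 - 7257600 + 362880
= 33022080

33022080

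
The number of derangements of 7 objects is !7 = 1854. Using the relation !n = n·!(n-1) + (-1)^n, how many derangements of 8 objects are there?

!8 = 8·1854 + 1 = 14833.

14833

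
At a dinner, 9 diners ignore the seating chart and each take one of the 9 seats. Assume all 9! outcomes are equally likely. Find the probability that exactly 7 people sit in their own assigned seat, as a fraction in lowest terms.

1/10080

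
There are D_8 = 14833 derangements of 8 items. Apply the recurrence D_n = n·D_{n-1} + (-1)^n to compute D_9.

133496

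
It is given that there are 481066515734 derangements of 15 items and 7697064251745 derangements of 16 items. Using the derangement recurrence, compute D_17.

D_17 = (17-1)·(D_16 + D_15) = 16·(7697064251745 + 481066515734) = 16·8178130767479 = 130850092279664.

130850092279664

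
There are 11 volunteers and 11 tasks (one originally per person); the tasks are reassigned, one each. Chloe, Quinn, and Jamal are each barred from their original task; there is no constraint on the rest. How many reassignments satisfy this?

Inclusion-exclusion on the 3 forbidden self-matches:
Σ_{j=0}^{3} (-1)^j C(3,j)(11-j)!
= C(3,0)·11! - C(3,1)·10! + C(3,2)·9! - C(3,3)·8!
= 39916800 - 10886400 + 1088640 - 40320
= 30078720

30078720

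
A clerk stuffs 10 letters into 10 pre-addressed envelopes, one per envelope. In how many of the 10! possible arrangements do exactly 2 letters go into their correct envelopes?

667485

Pick the 2 fixed positions: C(10,2) = 45 ways.
The other 8 form a derangement: !8 = 14833.
Total: 45 × 14833 = 667485.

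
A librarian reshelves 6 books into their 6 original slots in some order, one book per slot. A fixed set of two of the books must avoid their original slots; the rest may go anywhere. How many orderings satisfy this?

504

Let A_j be the event that the j-th constrained one is fixed. By inclusion-exclusion over the 2 events:
Σ_{j=0}^{2} (-1)^j C(2,j)(6-j)!
= C(2,0)·6! - C(2,1)·5! + C(2,2)·4!
= 720 - 240 + 24
= 504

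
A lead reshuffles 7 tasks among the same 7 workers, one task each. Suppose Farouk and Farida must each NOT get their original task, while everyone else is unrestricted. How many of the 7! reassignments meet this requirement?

Let A_j be the event that the j-th constrained one is fixed. By inclusion-exclusion over the 2 events:
Σ_{j=0}^{2} (-1)^j C(2,j)(7-j)!
= C(2,0)·7! - C(2,1)·6! + C(2,2)·5!
= 5040 - 1440 + 120
= 3720

3720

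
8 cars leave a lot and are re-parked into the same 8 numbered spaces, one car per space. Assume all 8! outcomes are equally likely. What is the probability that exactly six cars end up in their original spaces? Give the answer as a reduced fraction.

1/1440

Favorable outcomes: C(8,6)·!2 = 28·1 = 28.
Total outcomes: 8! = 40320.
Probability = 28/40320 = 1/1440.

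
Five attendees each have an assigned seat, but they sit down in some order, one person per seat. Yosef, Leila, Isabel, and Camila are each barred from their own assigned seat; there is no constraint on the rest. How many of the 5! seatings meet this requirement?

Inclusion-exclusion on the 4 forbidden self-matches:
Σ_{j=0}^{4} (-1)^j C(4,j)(5-j)!
= C(4,0)·5! - C(4,1)·4! + C(4,2)·3! - C(4,3)·2! + C(4,4)·1!
= 120 - 96 + 36 - 8 + 1
= 53

53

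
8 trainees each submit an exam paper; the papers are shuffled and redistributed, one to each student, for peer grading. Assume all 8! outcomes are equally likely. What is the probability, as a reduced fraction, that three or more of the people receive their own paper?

Favorable outcomes: Σ_{i≥3} C(8,i)·!(8-i) = 56·44 + 70·9 + 56·2 + 28·1 + 8·0 + 1·1 = 3235.
Total outcomes: 8! = 40320.
Probability = 3235/40320 = 647/8064.

647/8064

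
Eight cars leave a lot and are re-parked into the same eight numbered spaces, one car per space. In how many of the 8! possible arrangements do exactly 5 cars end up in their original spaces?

112

Pick the 5 fixed positions: C(8,5) = 56 ways.
The remaining 3 must be deranged: !3 = 2.
Total: 56 × 2 = 112.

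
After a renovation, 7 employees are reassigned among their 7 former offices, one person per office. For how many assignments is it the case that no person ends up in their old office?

1854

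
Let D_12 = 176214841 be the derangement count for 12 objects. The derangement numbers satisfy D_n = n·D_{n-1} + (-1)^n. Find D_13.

D_13 = 13·176214841 - 1 = 2290792932.

2290792932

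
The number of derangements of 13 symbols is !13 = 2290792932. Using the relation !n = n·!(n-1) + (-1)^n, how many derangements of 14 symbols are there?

32071101049

!14 = 14·2290792932 + 1 = 32071101049.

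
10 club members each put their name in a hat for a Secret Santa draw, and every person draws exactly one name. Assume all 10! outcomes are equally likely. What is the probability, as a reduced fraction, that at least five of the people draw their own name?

Favorable outcomes: Σ_{i≥5} C(10,i)·!(10-i) = 252·44 + 210·9 + 120·2 + 45·1 + 10·0 + 1·1 = 13264.
Total outcomes: 10! = 3628800.
Probability = 13264/3628800 = 829/226800.

829/226800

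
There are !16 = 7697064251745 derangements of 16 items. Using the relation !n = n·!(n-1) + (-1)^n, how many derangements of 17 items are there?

!17 = 17·7697064251745 - 1 = 130850092279664.

130850092279664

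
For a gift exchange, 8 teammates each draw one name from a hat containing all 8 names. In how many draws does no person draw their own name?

Use !n = (n-1)(!(n-1) + !(n-2)).
!8 = 7·(1854 + 265) = 7·2119 = 14833

14833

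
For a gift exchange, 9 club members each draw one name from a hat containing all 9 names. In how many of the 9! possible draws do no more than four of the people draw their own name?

361541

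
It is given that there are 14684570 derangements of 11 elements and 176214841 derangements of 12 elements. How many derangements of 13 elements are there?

2290792932

!13 = (13-1)·(!12 + !11) = 12·(176214841 + 14684570) = 12·190899411 = 2290792932.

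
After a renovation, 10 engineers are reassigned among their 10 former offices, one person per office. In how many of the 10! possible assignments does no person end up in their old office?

The subfactorial !10 = [10!/e] (nearest integer).
10! = 3628800, and 3628800/e ≈ 1334960.92, so !10 = 1334961.

1334961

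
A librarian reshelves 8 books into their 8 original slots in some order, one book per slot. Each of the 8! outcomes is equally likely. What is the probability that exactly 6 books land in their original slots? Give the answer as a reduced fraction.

1/1440

Favorable outcomes: C(8,6)·!2 = 28·1 = 28.
Total outcomes: 8! = 40320.
Probability = 28/40320 = 1/1440.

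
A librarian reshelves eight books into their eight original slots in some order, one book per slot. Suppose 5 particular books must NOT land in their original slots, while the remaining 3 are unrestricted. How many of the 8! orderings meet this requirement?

21234

Let A_j be the event that the j-th constrained one is fixed. By inclusion-exclusion over the 5 events:
Σ_{j=0}^{5} (-1)^j C(5,j)(8-j)!
= C(5,0)·8! - C(5,1)·7! + C(5,2)·6! - C(5,3)·5! + C(5,4)·4! - C(5,5)·3!
= 40320 - 25200 + 7200 - 1200 + 120 - 6
= 21234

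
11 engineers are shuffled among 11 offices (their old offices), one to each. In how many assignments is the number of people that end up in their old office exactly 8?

330

Choose which 8 of the 11 are fixed: C(11,8) = 165.
The remaining 3 must be deranged: !3 = 2.
Total: 165 × 2 = 330.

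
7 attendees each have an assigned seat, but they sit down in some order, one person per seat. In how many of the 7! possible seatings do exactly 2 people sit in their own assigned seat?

924

Choose which 2 of the 7 are fixed: C(7,2) = 21.
The other 5 form a derangement: !5 = 44.
Total: 21 × 44 = 924.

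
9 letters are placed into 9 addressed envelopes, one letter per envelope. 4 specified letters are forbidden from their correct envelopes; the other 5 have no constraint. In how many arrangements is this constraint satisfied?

Let A_j be the event that the j-th constrained one is fixed. By inclusion-exclusion over the 4 events:
Σ_{j=0}^{4} (-1)^j C(4,j)(9-j)!
= C(4,0)·9! - C(4,1)·8! + C(4,2)·7! - C(4,3)·6! + C(4,4)·5!
= 362880 - 161280 + 30240 - 2880 + 120
= 229080

229080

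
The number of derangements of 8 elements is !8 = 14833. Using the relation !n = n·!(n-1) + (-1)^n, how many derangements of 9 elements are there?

133496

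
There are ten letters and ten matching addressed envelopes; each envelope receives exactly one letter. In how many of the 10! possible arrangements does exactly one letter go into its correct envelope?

1334960

Pick the single fixed position: C(10,1) = 10 ways.
The remaining 9 must be deranged: !9 = 133496.
Total: 10 × 133496 = 1334960.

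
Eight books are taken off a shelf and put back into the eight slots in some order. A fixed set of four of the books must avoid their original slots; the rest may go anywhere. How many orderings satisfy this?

24024

Inclusion-exclusion on the 4 forbidden self-matches:
Σ_{j=0}^{4} (-1)^j C(4,j)(8-j)!
= C(4,0)·8! - C(4,1)·7! + C(4,2)·6! - C(4,3)·5! + C(4,4)·4!
= 40320 - 20160 + 4320 - 480 + 24
= 24024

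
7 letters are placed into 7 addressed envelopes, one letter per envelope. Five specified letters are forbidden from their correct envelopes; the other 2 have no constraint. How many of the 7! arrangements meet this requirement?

2428

Inclusion-exclusion on the 5 forbidden self-matches:
Σ_{j=0}^{5} (-1)^j C(5,j)(7-j)!
= C(5,0)·7! - C(5,1)·6! + C(5,2)·5! - C(5,3)·4! + C(5,4)·3! - C(5,5)·2!
= 5040 - 3600 + 1200 - 240 + 30 - 2
= 2428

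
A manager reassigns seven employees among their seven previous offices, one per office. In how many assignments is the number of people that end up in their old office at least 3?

407

Sum C(7,i)·!(7-i) for i = 3..7:
  i=3: C(7,3)·!4 = 35·9 = 315
  i=4: C(7,4)·!3 = 35·2 = 70
  i=5: C(7,5)·!2 = 21·1 = 21
  i=6: C(7,6)·!1 = 7·0 = 0
  i=7: C(7,7)·!0 = 1·1 = 1
Total = 407.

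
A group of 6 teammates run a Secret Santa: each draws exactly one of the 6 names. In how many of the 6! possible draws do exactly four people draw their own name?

15

Pick the 4 fixed positions: C(6,4) = 15 ways.
The remaining 2 must be deranged: !2 = 1.
Total: 15 × 1 = 15.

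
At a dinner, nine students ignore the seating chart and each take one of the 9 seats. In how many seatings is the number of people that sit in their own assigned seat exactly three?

Choose which 3 of the 9 are fixed: C(9,3) = 84.
The remaining 6 must be deranged: !6 = 265.
Total: 84 × 265 = 22260.

22260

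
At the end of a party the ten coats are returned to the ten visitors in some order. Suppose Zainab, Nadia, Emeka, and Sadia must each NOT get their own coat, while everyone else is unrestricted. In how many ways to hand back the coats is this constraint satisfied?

Inclusion-exclusion on the 4 forbidden self-matches:
Σ_{j=0}^{4} (-1)^j C(4,j)(10-j)!
= C(4,0)·10! - C(4,1)·9! + C(4,2)·8! - C(4,3)·7! + C(4,4)·6!
= 3628800 - 1451520 + 241920 - 20160 + 720
= 2399760

2399760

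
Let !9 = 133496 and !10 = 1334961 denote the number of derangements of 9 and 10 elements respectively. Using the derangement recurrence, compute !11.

14684570

!11 = (11-1)·(!10 + !9) = 10·(1334961 + 133496) = 10·1468457 = 14684570.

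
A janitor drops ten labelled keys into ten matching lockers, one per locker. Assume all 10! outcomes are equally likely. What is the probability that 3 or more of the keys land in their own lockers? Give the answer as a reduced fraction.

145697/1814400

Favorable outcomes: Σ_{i≥3} C(10,i)·!(10-i) = 120·1854 + 210·265 + 252·44 + 210·9 + 120·2 + 45·1 + 10·0 + 1·1 = 291394.
Total outcomes: 10! = 3628800.
Probability = 291394/3628800 = 145697/1814400.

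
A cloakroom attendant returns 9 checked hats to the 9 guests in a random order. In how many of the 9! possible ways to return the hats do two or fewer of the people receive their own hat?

Sum C(9,i)·!(9-i) for i = 0..2:
  i=0: C(9,0)·!9 = 1·133496 = 133496
  i=1: C(9,1)·!8 = 9·14833 = 133497
  i=2: C(9,2)·!7 = 36·1854 = 66744
Total = 333737.

333737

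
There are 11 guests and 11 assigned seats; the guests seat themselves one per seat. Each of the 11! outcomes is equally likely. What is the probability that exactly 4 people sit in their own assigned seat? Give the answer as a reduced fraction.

103/6720

Favorable outcomes: C(11,4)·!7 = 330·1854 = 611820.
Total outcomes: 11! = 39916800.
Probability = 611820/39916800 = 103/6720.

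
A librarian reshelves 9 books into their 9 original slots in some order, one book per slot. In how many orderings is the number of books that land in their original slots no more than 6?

# with exactly i fixed is C(9,i)·!(9-i); sum over i=0..6:
  i=0: C(9,0)·!9 = 1·133496 = 133496
  i=1: C(9,1)·!8 = 9·14833 = 133497
  i=2: C(9,2)·!7 = 36·1854 = 66744
  i=3: C(9,3)·!6 = 84·265 = 22260
  i=4: C(9,4)·!5 = 126·44 = 5544
  i=5: C(9,5)·!4 = 126·9 = 1134
  i=6: C(9,6)·!3 = 84·2 = 168
Total = 362843.

362843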